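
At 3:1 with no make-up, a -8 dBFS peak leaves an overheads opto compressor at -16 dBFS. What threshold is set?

-20 dBFS

Let T be the threshold. Output overshoot = (input overshoot)/R, so -16 − T = (-8 − T)/3.
3·(-16 − T) = -8 − T → 2·T = -48 − (-8) = -40.
T = -40/2 = -20 dBFS.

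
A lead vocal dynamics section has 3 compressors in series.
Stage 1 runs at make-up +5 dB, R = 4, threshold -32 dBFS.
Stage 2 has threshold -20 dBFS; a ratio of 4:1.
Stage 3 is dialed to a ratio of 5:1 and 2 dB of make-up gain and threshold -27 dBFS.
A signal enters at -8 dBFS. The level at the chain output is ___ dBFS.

-23.8 dBFS

Stage 1: -8 dBFS is 24 dB over -32 dBFS; at 4:1 that becomes 6 dB over, giving -26 dBFS; +5 dB make-up → -21 dBFS.
Stage 2: -21 dBFS is at or below the -20 dBFS threshold — no compression; output -21 dBFS.
Stage 3: 6 dB above -27 dBFS, reduced 5:1 to 1.2 dB above → -25.8 dBFS; +2 dB make-up → -23.8 dBFS.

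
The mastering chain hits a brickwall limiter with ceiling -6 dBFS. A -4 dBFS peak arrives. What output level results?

-6 dBFS

The limiter clamps the peak to its -6 dBFS ceiling.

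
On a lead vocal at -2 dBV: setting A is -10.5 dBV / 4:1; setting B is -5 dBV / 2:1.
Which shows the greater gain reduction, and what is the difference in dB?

A: 8.5 dB over, compressed to 2.125 dB over, so 6.375 dB of GR.
B: 3 dB over, compressed to 1.5 dB over, so 1.5 dB of GR.
Difference: 4.875 dB in favour of A.

A, by 4.875 dB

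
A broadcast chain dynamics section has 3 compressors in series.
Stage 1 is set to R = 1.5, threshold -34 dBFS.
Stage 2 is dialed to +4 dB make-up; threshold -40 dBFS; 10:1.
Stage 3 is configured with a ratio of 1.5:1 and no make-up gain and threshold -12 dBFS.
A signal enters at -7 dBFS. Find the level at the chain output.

-33.6 dBFS

Stage 1: 27 dB above -34 dBFS, reduced 1.5:1 to 18 dB above → -16 dBFS.
Stage 2: -16 dBFS is 24 dB over -40 dBFS; at 10:1 that becomes 2.4 dB over, giving -37.6 dBFS; +4 dB make-up → -33.6 dBFS.
Stage 3: -33.6 dBFS ≤ -12 dBFS, so stage 3 doesn't engage; output -33.6 dBFS.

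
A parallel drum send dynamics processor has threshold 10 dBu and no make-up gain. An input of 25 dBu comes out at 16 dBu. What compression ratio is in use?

Input overshoot = 25 − 10 = 15 dB; output overshoot = 16 − 10 = 6 dB.
Ratio = 15 / 6 = 2.5.

2.5:1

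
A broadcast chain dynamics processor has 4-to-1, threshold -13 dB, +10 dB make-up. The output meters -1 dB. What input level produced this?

Remove make-up: -1 − 10 = -11 dB.
The compressed level sits -11 − (-13) = 2 dB over threshold.
Input overshoot = R × output overshoot = 8 dB → input = -13 + 8 = -5 dB.

-5 dB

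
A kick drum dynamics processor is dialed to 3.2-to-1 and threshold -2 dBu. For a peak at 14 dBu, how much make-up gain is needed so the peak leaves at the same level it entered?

11 dB

Without make-up, output = threshold + overshoot/3.2 = -2 + 5 = 3 dBu.
Gap to target: 11 dB.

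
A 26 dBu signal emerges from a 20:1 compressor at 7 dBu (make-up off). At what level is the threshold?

6 dBu

Let T be the threshold. Output overshoot = (input overshoot)/R, so 7 − T = (26 − T)/20.
20·(7 − T) = 26 − T → 19·T = 140 − 26 = 114.
T = 114/19 = 6 dBu.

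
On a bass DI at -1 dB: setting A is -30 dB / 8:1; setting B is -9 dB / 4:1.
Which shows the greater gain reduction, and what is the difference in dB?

A, by 19.375 dB

A: overshoot 29 dB → output overshoot 3.625 dB → GR 25.375 dB.
B: overshoot 8 dB → output overshoot 2 dB → GR 6 dB.
A reduces 19.375 dB more.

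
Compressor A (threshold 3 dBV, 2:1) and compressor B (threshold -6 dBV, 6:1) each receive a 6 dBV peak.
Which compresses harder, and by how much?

B, by 8.5 dB

A: 3 dB over, compressed to 1.5 dB over, so 1.5 dB of GR.
B: 12 dB over, compressed to 2 dB over, so 10 dB of GR.
B reduces 8.5 dB more.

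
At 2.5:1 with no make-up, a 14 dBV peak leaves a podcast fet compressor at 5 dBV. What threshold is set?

Let T be the threshold. Output overshoot = (input overshoot)/R, so 5 − T = (14 − T)/2.5.
2.5·(5 − T) = 14 − T → 1.5·T = 12.5 − 14 = -1.5.
T = -1.5/1.5 = -1 dBV.

-1 dBV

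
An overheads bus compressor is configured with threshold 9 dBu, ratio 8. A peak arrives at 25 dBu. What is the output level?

Overshoot: 25 − 9 = 16 dB.
8:1 compression reduces that to 16/8 = 2 dB over.
That puts the output at 11 dBu.

11 dBu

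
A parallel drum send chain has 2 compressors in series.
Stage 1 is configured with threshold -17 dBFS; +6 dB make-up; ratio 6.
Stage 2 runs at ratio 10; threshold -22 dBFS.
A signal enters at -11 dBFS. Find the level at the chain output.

-20.8 dBFS

Stage 1: overshoot 6 dB → 6/6 = 1 dB → -16 dBFS; +6 dB make-up → -10 dBFS.
Stage 2: -10 dBFS is 12 dB over -22 dBFS; at 10:1 that becomes 1.2 dB over, giving -20.8 dBFS.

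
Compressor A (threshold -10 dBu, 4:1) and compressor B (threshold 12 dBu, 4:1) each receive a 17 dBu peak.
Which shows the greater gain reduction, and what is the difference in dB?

A: overshoot 27 dB → output overshoot 6.75 dB → GR 20.25 dB.
B: overshoot 5 dB → output overshoot 1.25 dB → GR 3.75 dB.
A applies 16.5 dB more gain reduction.

A, by 16.5 dB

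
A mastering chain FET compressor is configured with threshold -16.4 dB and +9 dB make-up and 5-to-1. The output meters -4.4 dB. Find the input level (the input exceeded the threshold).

-1.4 dB

Remove make-up: -4.4 − 9 = -13.4 dB.
Post-compression overshoot = -13.4 − (-16.4) = 3 dB.
Undo the ratio: input overshoot = 3 × 5 = 15 dB, giving input = -1.4 dB.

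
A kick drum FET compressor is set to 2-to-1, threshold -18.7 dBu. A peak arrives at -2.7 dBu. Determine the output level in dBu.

The input is 16 dB above the -18.7 dBu threshold.
At 2:1 the overshoot is divided by 2, leaving 8 dB above threshold.
That puts the output at -10.7 dBu.

-10.7 dBu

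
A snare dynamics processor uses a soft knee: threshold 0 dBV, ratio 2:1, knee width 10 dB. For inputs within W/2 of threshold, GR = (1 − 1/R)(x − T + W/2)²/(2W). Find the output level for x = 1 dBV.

0.1 dBV

x − T + W/2 = 1 − 0 + 5 = 6.
GR = (1 − 1/2) × 6² / 20 = 0.5 × 36 / 20 = 0.9 dB.
Output = 1 − 0.9 = 0.1 dBV.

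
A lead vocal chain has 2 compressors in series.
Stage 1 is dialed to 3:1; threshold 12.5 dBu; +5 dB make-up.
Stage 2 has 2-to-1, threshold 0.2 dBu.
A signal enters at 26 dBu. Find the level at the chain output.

Stage 1: 13.5 dB above 12.5 dBu, reduced 3:1 to 4.5 dB above → 17 dBu; +5 dB make-up → 22 dBu.
Stage 2: overshoot 21.8 dB → 21.8/2 = 10.9 dB → 11.1 dBu.

11.1 dBu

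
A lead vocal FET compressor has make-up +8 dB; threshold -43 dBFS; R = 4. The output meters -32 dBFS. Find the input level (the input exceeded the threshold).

Before make-up, the level was -32 − 8 = -40 dBFS.
The compressed level sits -40 − (-43) = 3 dB over threshold.
Undo the ratio: input overshoot = 3 × 4 = 12 dB, giving input = -31 dBFS.

-31 dBFS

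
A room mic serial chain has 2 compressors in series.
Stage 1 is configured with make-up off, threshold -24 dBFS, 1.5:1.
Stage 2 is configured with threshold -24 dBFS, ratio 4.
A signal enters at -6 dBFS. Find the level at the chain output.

-21 dBFS

Stage 1: 18 dB above -24 dBFS, reduced 1.5:1 to 12 dB above → -12 dBFS.
Stage 2: 12 dB above -24 dBFS, reduced 4:1 to 3 dB above → -21 dBFS.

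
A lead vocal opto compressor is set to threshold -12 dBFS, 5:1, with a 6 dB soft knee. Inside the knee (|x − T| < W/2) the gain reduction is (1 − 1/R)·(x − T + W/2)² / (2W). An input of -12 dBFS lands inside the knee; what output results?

-12.6 dBFS

x − T + W/2 = -12 − (-12) + 3 = 3.
GR = (1 − 1/5) × 3² / 12 = 0.8 × 9 / 12 = 0.6 dB.
Output = -12 − 0.6 = -12.6 dBFS.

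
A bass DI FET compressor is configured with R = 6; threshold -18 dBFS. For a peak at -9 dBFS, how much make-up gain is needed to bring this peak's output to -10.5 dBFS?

Without make-up, output = threshold + overshoot/6 = -18 + 1.5 = -16.5 dBFS.
Gap to target: 6 dB.

6 dB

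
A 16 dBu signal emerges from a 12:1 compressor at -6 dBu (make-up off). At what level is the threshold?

-8 dBu

Gain reduction = 16 − (-6) = 22 dB; output overshoot = GR / (R − 1) = 22 / 11 = 2 dB.
Threshold = output − output overshoot = -6 − 2 = -8 dBu.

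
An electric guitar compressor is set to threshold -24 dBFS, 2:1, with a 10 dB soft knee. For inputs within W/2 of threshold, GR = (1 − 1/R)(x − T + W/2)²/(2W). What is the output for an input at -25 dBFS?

-25.4 dBFS

x − T + W/2 = -25 − (-24) + 5 = 4.
GR = (1 − 1/2) × 4² / 20 = 0.5 × 16 / 20 = 0.4 dB.
Output = -25 − 0.4 = -25.4 dBFS.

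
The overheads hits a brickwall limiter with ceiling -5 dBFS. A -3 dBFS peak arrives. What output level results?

-5 dBFS

At ∞:1, everything above -5 dBFS is held at the ceiling.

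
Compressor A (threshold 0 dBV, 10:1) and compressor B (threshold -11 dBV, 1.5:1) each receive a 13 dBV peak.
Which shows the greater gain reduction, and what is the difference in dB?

A, by 3.7 dB

A: 13 dB over, compressed to 1.3 dB over, so 11.7 dB of GR.
B: 24 dB over, compressed to 16 dB over, so 8 dB of GR.
A applies 3.7 dB more gain reduction.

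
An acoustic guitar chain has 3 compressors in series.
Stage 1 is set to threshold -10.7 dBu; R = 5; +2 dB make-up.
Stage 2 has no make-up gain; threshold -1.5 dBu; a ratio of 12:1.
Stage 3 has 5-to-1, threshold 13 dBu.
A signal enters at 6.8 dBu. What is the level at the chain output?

Stage 1: 6.8 dBu is 17.5 dB over -10.7 dBu; at 5:1 that becomes 3.5 dB over, giving -7.2 dBu; +2 dB make-up → -5.2 dBu.
Stage 2: -5.2 dBu is at or below the -1.5 dBu threshold — no compression; output -5.2 dBu.
Stage 3: -5.2 dBu is at or below the 13 dBu threshold — no compression; output -5.2 dBu.

-5.2 dBu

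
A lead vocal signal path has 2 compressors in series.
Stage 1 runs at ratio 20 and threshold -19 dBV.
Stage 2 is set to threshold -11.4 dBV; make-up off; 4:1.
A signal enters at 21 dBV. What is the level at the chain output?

-17 dBV

Stage 1: 21 dBV is 40 dB over -19 dBV; at 20:1 that becomes 2 dB over, giving -17 dBV.
Stage 2: -17 dBV ≤ -11.4 dBV, so stage 2 doesn't engage; output -17 dBV.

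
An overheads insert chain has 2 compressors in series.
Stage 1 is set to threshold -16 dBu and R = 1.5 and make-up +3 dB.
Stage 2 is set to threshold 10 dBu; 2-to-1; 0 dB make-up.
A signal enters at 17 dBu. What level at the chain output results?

Stage 1: 17 dBu is 33 dB over -16 dBu; at 1.5:1 that becomes 22 dB over, giving 6 dBu; +3 dB make-up → 9 dBu.
Stage 2: 9 dBu is at or below the 10 dBu threshold — no compression; output 9 dBu.

9 dBu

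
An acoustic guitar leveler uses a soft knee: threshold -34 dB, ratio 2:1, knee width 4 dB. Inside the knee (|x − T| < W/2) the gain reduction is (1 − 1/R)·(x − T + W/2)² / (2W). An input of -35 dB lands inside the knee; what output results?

x − T + W/2 = -35 − (-34) + 2 = 1.
GR = (1 − 1/2) × 1² / 8 = 0.5 × 1 / 8 = 0.0625 dB.
Output = -35 − 0.0625 = -35.0625 dB.

-35.0625 dB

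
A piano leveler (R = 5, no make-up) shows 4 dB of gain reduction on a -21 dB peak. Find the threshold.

Gain reduction = -21 − (-25) = 4 dB; output overshoot = GR / (R − 1) = 4 / 4 = 1 dB.
Threshold = output − output overshoot = -25 − 1 = -26 dB.

-26 dB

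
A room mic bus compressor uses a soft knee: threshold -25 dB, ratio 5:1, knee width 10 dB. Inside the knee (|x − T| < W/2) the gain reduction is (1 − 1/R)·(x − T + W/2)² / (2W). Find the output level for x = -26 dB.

-26.64 dB

x − T + W/2 = -26 − (-25) + 5 = 4.
GR = (1 − 1/5) × 4² / 20 = 0.8 × 16 / 20 = 0.64 dB.
Output = -26 − 0.64 = -26.64 dB.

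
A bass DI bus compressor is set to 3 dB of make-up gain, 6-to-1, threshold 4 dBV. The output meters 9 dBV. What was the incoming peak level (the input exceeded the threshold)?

Stripping the +3 dB make-up gives 6 dBV at the gain stage.
Post-compression overshoot = 6 − 4 = 2 dB.
Undo the ratio: input overshoot = 2 × 6 = 12 dB, giving input = 16 dBV.

16 dBV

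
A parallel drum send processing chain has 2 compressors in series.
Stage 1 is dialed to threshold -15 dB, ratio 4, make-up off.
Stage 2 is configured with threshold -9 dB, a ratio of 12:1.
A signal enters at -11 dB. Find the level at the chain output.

-14 dB

Stage 1: overshoot 4 dB → 4/4 = 1 dB → -14 dB.
Stage 2: -14 dB is at or below the -9 dB threshold — no compression; output -14 dB.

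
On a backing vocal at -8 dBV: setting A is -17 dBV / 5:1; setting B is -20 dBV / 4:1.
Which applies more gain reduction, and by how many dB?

B, by 1.8 dB

A: overshoot 9 dB → output overshoot 1.8 dB → GR 7.2 dB.
B: overshoot 12 dB → output overshoot 3 dB → GR 9 dB.
B applies 1.8 dB more gain reduction.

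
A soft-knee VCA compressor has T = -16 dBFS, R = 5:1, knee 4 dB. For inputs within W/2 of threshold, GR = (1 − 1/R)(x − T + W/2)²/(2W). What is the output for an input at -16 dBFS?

-16.4 dBFS

x − T + W/2 = -16 − (-16) + 2 = 2.
GR = (1 − 1/5) × 2² / 8 = 0.8 × 4 / 8 = 0.4 dB.
Output = -16 − 0.4 = -16.4 dBFS.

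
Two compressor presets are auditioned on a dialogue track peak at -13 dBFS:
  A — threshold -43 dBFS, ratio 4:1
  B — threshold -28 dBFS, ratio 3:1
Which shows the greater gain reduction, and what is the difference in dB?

A, by 12.5 dB

A: GR = 30 − 30/4 = 22.5 dB.
B: GR = 15 − 15/3 = 10 dB.
Difference: 12.5 dB in favour of A.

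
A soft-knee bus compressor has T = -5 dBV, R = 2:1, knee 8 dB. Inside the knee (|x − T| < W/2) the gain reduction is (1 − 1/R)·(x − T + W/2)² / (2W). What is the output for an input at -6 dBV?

-6.28125 dBV

x − T + W/2 = -6 − (-5) + 4 = 3.
GR = (1 − 1/2) × 3² / 16 = 0.5 × 9 / 16 = 0.28125 dB.
Output = -6 − 0.28125 = -6.28125 dBV.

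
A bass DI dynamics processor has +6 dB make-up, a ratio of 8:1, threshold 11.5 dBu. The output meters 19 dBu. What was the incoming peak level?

Remove make-up: 19 − 6 = 13 dBu.
Post-compression overshoot = 13 − 11.5 = 1.5 dB.
Undo the ratio: input overshoot = 1.5 × 8 = 12 dB, giving input = 23.5 dBu.

23.5 dBu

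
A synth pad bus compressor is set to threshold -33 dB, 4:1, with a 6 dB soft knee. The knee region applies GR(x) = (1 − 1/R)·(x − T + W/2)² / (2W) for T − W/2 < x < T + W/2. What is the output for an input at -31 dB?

x − T + W/2 = -31 − (-33) + 3 = 5.
GR = (1 − 1/4) × 5² / 12 = 0.75 × 25 / 12 = 1.5625 dB.
Output = -31 − 1.5625 = -32.5625 dB.

-32.5625 dB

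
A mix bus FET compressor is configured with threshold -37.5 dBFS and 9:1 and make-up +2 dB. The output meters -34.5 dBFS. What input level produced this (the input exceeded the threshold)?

-28.5 dBFS

Remove make-up: -34.5 − 2 = -36.5 dBFS.
That's 1 dB above the -37.5 dBFS threshold.
Undo the ratio: input overshoot = 1 × 9 = 9 dB, giving input = -28.5 dBFS.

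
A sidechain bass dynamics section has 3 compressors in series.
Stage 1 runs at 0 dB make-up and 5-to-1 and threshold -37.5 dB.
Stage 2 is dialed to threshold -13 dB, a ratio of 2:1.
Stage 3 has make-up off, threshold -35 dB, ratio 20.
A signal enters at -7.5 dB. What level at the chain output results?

Stage 1: -7.5 dB is 30 dB over -37.5 dB; at 5:1 that becomes 6 dB over, giving -31.5 dB.
Stage 2: below threshold (-31.5 ≤ -13); passes unchanged; output -31.5 dB.
Stage 3: 3.5 dB above -35 dB, reduced 20:1 to 0.175 dB above → -34.825 dB.

-34.825 dB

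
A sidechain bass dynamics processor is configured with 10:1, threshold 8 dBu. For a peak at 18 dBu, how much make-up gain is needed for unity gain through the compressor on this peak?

The peak compresses to 8 + 10/10 = 9 dBu.
To reach 18 dBu requires 18 − 9 = 9 dB of make-up.

9 dB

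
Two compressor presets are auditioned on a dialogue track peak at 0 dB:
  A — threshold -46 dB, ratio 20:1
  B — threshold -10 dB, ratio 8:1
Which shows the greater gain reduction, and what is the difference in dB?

A, by 34.95 dB

A: GR = 46 − 46/20 = 43.7 dB.
B: GR = 10 − 10/8 = 8.75 dB.
A applies 34.95 dB more gain reduction.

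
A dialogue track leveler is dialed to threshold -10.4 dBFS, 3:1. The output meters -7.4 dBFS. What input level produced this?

Post-compression overshoot = -7.4 − (-10.4) = 3 dB.
Before 3:1 compression the overshoot was 3 × 3 = 9 dB, so input = -10.4 + 9 = -1.4 dBFS.

-1.4 dBFS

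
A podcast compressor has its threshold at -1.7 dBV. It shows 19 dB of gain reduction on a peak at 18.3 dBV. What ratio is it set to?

20:1

Input overshoot = 18.3 − (-1.7) = 20 dB.
Output overshoot = 20 − 19 = 1 dB.
Ratio = input overshoot / output overshoot = 20 / 1 = 20.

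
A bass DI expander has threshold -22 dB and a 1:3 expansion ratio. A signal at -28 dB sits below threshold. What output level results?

Below threshold, a 1:3 expander applies gain = (3−1)×(T − x) of attenuation.
(3−1) × 6 = 12 dB, so output = -28 − 12 = -40 dB.

-40 dB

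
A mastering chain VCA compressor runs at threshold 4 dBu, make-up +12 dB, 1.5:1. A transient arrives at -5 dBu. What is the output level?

-5 dBu is 9 dB below the 4 dBu threshold, so no gain reduction is applied.
Make-up gain adds 12 dB: -5 + 12 = 7 dBu.

7 dBu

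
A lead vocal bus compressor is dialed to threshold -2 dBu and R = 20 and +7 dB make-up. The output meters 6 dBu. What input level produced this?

18 dBu

Stripping the +7 dB make-up gives -1 dBu at the gain stage.
Post-compression overshoot = -1 − (-2) = 1 dB.
Before 20:1 compression the overshoot was 1 × 20 = 20 dB, so input = -2 + 20 = 18 dBu.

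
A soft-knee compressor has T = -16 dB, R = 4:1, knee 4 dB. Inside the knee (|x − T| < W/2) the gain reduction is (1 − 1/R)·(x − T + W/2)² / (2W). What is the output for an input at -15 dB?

-15.84375 dB

x − T + W/2 = -15 − (-16) + 2 = 3.
GR = (1 − 1/4) × 3² / 8 = 0.75 × 9 / 8 = 0.84375 dB.
Output = -15 − 0.84375 = -15.84375 dB.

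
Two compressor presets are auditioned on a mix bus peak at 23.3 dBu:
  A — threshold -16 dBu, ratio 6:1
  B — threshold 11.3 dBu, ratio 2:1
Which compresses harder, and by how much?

A: overshoot 39.3 dB → output overshoot 6.55 dB → GR 32.75 dB.
B: overshoot 12 dB → output overshoot 6 dB → GR 6 dB.
A applies 26.75 dB more gain reduction.

A, by 26.75 dB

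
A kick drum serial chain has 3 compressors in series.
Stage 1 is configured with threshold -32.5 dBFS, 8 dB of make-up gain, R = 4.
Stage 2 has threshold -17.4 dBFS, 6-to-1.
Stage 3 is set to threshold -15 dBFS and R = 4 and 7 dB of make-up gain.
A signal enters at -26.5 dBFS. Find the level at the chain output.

-16 dBFS

Stage 1: overshoot 6 dB → 6/4 = 1.5 dB → -31 dBFS; +8 dB make-up → -23 dBFS.
Stage 2: -23 dBFS is at or below the -17.4 dBFS threshold — no compression; output -23 dBFS.
Stage 3: below threshold (-23 ≤ -15); passes unchanged; make-up brings it to -16 dBFS.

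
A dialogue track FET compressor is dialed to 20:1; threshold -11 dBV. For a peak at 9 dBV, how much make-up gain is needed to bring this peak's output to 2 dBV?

Without make-up, output = threshold + overshoot/20 = -11 + 1 = -10 dBV.
Gap to target: 12 dB.

12 dB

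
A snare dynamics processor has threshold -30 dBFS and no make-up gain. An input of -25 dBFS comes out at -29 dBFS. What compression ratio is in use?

Input overshoot = -25 − (-30) = 5 dB; output overshoot = -29 − (-30) = 1 dB.
Ratio = 5 / 1 = 5.

5:1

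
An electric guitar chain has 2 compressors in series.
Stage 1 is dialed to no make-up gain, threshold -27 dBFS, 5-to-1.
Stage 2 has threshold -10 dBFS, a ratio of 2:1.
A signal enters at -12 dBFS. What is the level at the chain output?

Stage 1: -12 dBFS is 15 dB over -27 dBFS; at 5:1 that becomes 3 dB over, giving -24 dBFS.
Stage 2: -24 dBFS is at or below the -10 dBFS threshold — no compression; output -24 dBFS.

-24 dBFS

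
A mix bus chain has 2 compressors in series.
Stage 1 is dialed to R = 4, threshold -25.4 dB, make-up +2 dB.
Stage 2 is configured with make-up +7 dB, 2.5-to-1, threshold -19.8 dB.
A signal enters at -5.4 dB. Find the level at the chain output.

Stage 1: overshoot 20 dB → 20/4 = 5 dB → -20.4 dB; +2 dB make-up → -18.4 dB.
Stage 2: -18.4 dB is 1.4 dB over -19.8 dB; at 2.5:1 that becomes 0.56 dB over, giving -19.24 dB; +7 dB make-up → -12.24 dB.

-12.24 dB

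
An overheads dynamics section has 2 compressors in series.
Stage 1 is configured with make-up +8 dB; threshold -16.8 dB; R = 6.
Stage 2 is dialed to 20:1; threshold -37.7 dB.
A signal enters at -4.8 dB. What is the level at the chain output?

Stage 1: 12 dB above -16.8 dB, reduced 6:1 to 2 dB above → -14.8 dB; +8 dB make-up → -6.8 dB.
Stage 2: 30.9 dB above -37.7 dB, reduced 20:1 to 1.545 dB above → -36.155 dB.

-36.155 dB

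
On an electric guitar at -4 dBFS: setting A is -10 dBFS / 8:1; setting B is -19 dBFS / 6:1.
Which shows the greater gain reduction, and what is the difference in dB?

A: 6 dB over, compressed to 0.75 dB over, so 5.25 dB of GR.
B: 15 dB over, compressed to 2.5 dB over, so 12.5 dB of GR.
B reduces 7.25 dB more.

B, by 7.25 dB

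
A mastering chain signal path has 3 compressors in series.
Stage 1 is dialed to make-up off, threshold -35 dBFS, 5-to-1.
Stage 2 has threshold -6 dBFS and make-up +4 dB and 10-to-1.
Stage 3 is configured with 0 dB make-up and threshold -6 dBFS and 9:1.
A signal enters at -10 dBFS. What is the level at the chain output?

Stage 1: -10 dBFS is 25 dB over -35 dBFS; at 5:1 that becomes 5 dB over, giving -30 dBFS.
Stage 2: -30 dBFS is at or below the -6 dBFS threshold — no compression; make-up brings it to -26 dBFS.
Stage 3: -26 dBFS is at or below the -6 dBFS threshold — no compression; output -26 dBFS.

-26 dBFS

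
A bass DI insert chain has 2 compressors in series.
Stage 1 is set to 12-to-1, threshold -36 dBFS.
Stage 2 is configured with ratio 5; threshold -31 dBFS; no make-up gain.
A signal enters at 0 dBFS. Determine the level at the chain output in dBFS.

-33 dBFS

Stage 1: 0 dBFS is 36 dB over -36 dBFS; at 12:1 that becomes 3 dB over, giving -33 dBFS.
Stage 2: below threshold (-33 ≤ -31); passes unchanged; output -33 dBFS.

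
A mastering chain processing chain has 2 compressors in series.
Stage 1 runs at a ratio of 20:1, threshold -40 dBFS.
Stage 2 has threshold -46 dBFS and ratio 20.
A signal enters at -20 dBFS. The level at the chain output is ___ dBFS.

Stage 1: -20 dBFS is 20 dB over -40 dBFS; at 20:1 that becomes 1 dB over, giving -39 dBFS.
Stage 2: -39 dBFS is 7 dB over -46 dBFS; at 20:1 that becomes 0.35 dB over, giving -45.65 dBFS.

-45.65 dBFS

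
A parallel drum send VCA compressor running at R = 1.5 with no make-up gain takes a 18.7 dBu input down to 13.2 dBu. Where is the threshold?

Input is 16.5 dB above T (since output overshoot × R = input overshoot: (13.2 − T)·1.5 = 18.7 − T gives T = 2.2 dBu).
Check: 2.2 + (18.7 − 2.2)/1.5 = 2.2 + 11 = 13.2 dBu. ✓

2.2 dBu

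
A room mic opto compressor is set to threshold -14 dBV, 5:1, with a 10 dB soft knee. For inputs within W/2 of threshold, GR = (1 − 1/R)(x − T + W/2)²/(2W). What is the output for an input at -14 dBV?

x − T + W/2 = -14 − (-14) + 5 = 5.
GR = (1 − 1/5) × 5² / 20 = 0.8 × 25 / 20 = 1 dB.
Output = -14 − 1 = -15 dBV.

-15 dBV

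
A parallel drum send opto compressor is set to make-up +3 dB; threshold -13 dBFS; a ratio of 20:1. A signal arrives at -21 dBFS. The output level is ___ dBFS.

-21 dBFS is 8 dB below the -13 dBFS threshold, so no gain reduction is applied.
Make-up gain adds 3 dB: -21 + 3 = -18 dBFS.

-18 dBFS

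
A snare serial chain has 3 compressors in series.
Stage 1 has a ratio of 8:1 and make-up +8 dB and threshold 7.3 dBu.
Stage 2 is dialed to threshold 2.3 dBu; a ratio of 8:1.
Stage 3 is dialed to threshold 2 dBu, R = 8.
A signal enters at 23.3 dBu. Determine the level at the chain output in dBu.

Stage 1: 23.3 dBu is 16 dB over 7.3 dBu; at 8:1 that becomes 2 dB over, giving 9.3 dBu; +8 dB make-up → 17.3 dBu.
Stage 2: overshoot 15 dB → 15/8 = 1.875 dB → 4.175 dBu.
Stage 3: 2.175 dB above 2 dBu, reduced 8:1 to 0.271875 dB above → 2.271875 dBu.

2.271875 dBu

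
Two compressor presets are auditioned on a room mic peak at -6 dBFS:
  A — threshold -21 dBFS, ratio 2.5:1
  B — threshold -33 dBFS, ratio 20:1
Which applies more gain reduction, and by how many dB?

A: overshoot 15 dB → output overshoot 6 dB → GR 9 dB.
B: overshoot 27 dB → output overshoot 1.35 dB → GR 25.65 dB.
Difference: 16.65 dB in favour of B.

B, by 16.65 dB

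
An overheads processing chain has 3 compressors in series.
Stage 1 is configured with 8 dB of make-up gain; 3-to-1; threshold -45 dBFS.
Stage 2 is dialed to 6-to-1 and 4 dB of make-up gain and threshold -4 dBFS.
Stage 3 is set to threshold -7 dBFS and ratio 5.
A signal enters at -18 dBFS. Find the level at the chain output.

Stage 1: overshoot 27 dB → 27/3 = 9 dB → -36 dBFS; +8 dB make-up → -28 dBFS.
Stage 2: -28 dBFS is at or below the -4 dBFS threshold — no compression; make-up brings it to -24 dBFS.
Stage 3: below threshold (-24 ≤ -7); passes unchanged; output -24 dBFS.

-24 dBFS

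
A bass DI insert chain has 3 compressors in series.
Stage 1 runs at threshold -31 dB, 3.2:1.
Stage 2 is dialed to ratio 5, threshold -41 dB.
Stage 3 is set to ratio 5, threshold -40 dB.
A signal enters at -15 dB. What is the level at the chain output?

Stage 1: -15 dB is 16 dB over -31 dB; at 3.2:1 that becomes 5 dB over, giving -26 dB.
Stage 2: overshoot 15 dB → 15/5 = 3 dB → -38 dB.
Stage 3: 2 dB above -40 dB, reduced 5:1 to 0.4 dB above → -39.6 dB.

-39.6 dB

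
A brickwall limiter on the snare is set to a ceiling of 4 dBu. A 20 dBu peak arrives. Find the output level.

A brickwall limiter is an ∞:1 compressor: any input above the ceiling is clamped to 4 dBu.

4 dBu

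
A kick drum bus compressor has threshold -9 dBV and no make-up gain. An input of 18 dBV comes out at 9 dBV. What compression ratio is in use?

Input overshoot = 18 − (-9) = 27 dB; output overshoot = 9 − (-9) = 18 dB.
Ratio = 27 / 18 = 1.5.

1.5:1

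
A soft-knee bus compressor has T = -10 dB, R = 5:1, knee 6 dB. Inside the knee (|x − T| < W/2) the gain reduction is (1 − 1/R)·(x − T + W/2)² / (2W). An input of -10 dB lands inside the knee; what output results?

x − T + W/2 = -10 − (-10) + 3 = 3.
GR = (1 − 1/5) × 3² / 12 = 0.8 × 9 / 12 = 0.6 dB.
Output = -10 − 0.6 = -10.6 dB.

-10.6 dB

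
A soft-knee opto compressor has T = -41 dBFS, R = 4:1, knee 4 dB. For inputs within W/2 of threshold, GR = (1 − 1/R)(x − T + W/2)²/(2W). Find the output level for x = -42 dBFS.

-42.09375 dBFS

x − T + W/2 = -42 − (-41) + 2 = 1.
GR = (1 − 1/4) × 1² / 8 = 0.75 × 1 / 8 = 0.09375 dB.
Output = -42 − 0.09375 = -42.09375 dBFS.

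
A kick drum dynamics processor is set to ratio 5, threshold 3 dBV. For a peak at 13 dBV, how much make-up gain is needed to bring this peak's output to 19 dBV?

Without make-up, output = threshold + overshoot/5 = 3 + 2 = 5 dBV.
Gap to target: 14 dB.

14 dB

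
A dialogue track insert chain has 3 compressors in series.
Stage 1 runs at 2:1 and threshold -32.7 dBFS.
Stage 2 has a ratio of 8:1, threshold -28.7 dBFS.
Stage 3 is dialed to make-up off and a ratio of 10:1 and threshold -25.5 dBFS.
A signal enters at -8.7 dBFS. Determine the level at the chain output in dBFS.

-27.7 dBFS

Stage 1: -8.7 dBFS is 24 dB over -32.7 dBFS; at 2:1 that becomes 12 dB over, giving -20.7 dBFS.
Stage 2: -20.7 dBFS is 8 dB over -28.7 dBFS; at 8:1 that becomes 1 dB over, giving -27.7 dBFS.
Stage 3: -27.7 dBFS is at or below the -25.5 dBFS threshold — no compression; output -27.7 dBFS.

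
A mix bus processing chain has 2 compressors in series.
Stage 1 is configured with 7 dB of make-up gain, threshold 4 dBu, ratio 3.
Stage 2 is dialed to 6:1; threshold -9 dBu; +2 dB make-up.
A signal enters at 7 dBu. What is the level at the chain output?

Stage 1: overshoot 3 dB → 3/3 = 1 dB → 5 dBu; +7 dB make-up → 12 dBu.
Stage 2: 21 dB above -9 dBu, reduced 6:1 to 3.5 dB above → -5.5 dBu; +2 dB make-up → -3.5 dBu.

-3.5 dBu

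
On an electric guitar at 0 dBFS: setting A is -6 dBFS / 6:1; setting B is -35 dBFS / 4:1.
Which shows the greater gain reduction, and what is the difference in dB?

A: overshoot 6 dB → output overshoot 1 dB → GR 5 dB.
B: overshoot 35 dB → output overshoot 8.75 dB → GR 26.25 dB.
B reduces 21.25 dB more.

B, by 21.25 dB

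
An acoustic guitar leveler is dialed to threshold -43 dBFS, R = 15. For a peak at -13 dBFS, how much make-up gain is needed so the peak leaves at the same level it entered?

28 dB

Without make-up, output = threshold + overshoot/15 = -43 + 2 = -41 dBFS.
Gap to target: 28 dB.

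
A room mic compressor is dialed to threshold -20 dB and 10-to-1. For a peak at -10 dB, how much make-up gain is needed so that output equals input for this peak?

9 dB

The peak compresses to -20 + 10/10 = -19 dB.
To reach -10 dB requires -10 − (-19) = 9 dB of make-up.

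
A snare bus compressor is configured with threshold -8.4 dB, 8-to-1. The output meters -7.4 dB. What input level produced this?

That's 1 dB above the -8.4 dB threshold.
Undo the ratio: input overshoot = 1 × 8 = 8 dB, giving input = -0.4 dB.

-0.4 dB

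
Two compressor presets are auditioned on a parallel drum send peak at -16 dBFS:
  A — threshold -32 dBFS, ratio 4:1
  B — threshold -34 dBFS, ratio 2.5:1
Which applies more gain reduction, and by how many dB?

A: overshoot 16 dB → output overshoot 4 dB → GR 12 dB.
B: overshoot 18 dB → output overshoot 7.2 dB → GR 10.8 dB.
A reduces 1.2 dB more.

A, by 1.2 dB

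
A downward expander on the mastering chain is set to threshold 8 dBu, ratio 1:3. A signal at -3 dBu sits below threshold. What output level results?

The input is 11 dB below the 8 dBu threshold.
A 1:3 expander multiplies undershoot by 3: 11 × 3 = 33 dB below threshold.
Output = 8 − 33 = -25 dBu.

-25 dBu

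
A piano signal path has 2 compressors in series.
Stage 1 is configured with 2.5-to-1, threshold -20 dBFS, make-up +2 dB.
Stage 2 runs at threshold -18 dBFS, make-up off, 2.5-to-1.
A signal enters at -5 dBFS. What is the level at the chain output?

-15.6 dBFS

Stage 1: 15 dB above -20 dBFS, reduced 2.5:1 to 6 dB above → -14 dBFS; +2 dB make-up → -12 dBFS.
Stage 2: 6 dB above -18 dBFS, reduced 2.5:1 to 2.4 dB above → -15.6 dBFS.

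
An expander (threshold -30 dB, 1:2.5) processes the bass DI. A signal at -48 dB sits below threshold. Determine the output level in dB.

-75 dB

Below threshold, a 1:2.5 expander applies gain = (2.5−1)×(T − x) of attenuation.
(2.5−1) × 18 = 27 dB, so output = -48 − 27 = -75 dB.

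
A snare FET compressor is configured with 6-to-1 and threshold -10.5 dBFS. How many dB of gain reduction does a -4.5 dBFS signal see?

5 dB

The signal is 6 dB above threshold.
After 6:1 compression the overshoot becomes 6/6 = 1 dB.
GR = overshoot in − overshoot out = 6 − 1 = 5 dB.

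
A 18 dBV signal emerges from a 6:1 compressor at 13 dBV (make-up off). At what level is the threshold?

12 dBV

Gain reduction = 18 − 13 = 5 dB; output overshoot = GR / (R − 1) = 5 / 5 = 1 dB.
Threshold = output − output overshoot = 13 − 1 = 12 dBV.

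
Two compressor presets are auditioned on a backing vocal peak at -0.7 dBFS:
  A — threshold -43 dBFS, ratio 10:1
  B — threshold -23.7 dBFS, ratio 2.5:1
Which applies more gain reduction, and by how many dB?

A: 42.3 dB over, compressed to 4.23 dB over, so 38.07 dB of GR.
B: 23 dB over, compressed to 9.2 dB over, so 13.8 dB of GR.
A applies 24.27 dB more gain reduction.

A, by 24.27 dB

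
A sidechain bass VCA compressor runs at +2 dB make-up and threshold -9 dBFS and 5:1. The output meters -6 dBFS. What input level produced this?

-4 dBFS

Remove make-up: -6 − 2 = -8 dBFS.
Post-compression overshoot = -8 − (-9) = 1 dB.
Input overshoot = R × output overshoot = 5 dB → input = -9 + 5 = -4 dBFS.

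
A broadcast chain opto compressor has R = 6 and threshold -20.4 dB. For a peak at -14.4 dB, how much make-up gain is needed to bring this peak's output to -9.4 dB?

Without make-up, output = threshold + overshoot/6 = -20.4 + 1 = -19.4 dB.
Gap to target: 10 dB.

10 dB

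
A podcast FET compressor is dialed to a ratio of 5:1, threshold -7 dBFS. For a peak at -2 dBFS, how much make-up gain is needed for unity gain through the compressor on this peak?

4 dB

The peak compresses to -7 + 5/5 = -6 dBFS.
To reach -2 dBFS requires -2 − (-6) = 4 dB of make-up.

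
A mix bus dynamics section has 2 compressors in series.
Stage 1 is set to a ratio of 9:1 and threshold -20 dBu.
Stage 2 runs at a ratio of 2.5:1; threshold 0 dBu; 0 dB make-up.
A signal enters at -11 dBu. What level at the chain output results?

-19 dBu

Stage 1: 9 dB above -20 dBu, reduced 9:1 to 1 dB above → -19 dBu.
Stage 2: -19 dBu ≤ 0 dBu, so stage 2 doesn't engage; output -19 dBu.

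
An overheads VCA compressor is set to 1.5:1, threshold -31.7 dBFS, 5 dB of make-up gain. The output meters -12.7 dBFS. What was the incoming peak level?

Stripping the +5 dB make-up gives -17.7 dBFS at the gain stage.
That's 14 dB above the -31.7 dBFS threshold.
Before 1.5:1 compression the overshoot was 14 × 1.5 = 21 dB, so input = -31.7 + 21 = -10.7 dBFS.

-10.7 dBFS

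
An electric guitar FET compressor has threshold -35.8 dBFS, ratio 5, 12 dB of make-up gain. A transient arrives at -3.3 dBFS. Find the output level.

-17.3 dBFS

The input is 32.5 dB above the -35.8 dBFS threshold.
At 5:1 the overshoot is divided by 5, leaving 6.5 dB above threshold.
That puts the output at -29.3 dBFS; make-up adds 12 dB, giving -17.3 dBFS.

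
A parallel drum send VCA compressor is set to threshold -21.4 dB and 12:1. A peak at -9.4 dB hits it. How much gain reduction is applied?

11 dB

-9.4 dB exceeds the threshold by 12 dB.
A 12:1 ratio leaves 1 dB of that excess.
Gain reduction = 12 − 1 = 11 dB.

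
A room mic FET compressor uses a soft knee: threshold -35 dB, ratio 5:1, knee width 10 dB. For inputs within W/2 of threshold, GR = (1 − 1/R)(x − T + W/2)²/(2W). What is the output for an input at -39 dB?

x − T + W/2 = -39 − (-35) + 5 = 1.
GR = (1 − 1/5) × 1² / 20 = 0.8 × 1 / 20 = 0.04 dB.
Output = -39 − 0.04 = -39.04 dB.

-39.04 dB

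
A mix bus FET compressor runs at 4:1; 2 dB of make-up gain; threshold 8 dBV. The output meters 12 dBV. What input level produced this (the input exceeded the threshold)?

16 dBV

Before make-up, the level was 12 − 2 = 10 dBV.
That's 2 dB above the 8 dBV threshold.
Before 4:1 compression the overshoot was 2 × 4 = 8 dB, so input = 8 + 8 = 16 dBV.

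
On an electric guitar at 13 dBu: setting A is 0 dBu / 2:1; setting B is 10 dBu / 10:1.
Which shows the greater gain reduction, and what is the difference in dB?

A, by 3.8 dB

A: 13 dB over, compressed to 6.5 dB over, so 6.5 dB of GR.
B: 3 dB over, compressed to 0.3 dB over, so 2.7 dB of GR.
Difference: 3.8 dB in favour of A.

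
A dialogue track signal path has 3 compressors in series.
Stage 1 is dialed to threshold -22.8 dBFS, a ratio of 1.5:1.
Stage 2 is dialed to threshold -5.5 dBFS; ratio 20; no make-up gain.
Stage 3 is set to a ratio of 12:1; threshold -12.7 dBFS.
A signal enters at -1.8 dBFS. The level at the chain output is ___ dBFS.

-12.375 dBFS

Stage 1: overshoot 21 dB → 21/1.5 = 14 dB → -8.8 dBFS.
Stage 2: -8.8 dBFS ≤ -5.5 dBFS, so stage 2 doesn't engage; output -8.8 dBFS.
Stage 3: 3.9 dB above -12.7 dBFS, reduced 12:1 to 0.325 dB above → -12.375 dBFS.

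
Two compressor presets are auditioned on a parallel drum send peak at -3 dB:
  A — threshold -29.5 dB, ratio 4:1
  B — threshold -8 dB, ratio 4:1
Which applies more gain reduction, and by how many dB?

A, by 16.125 dB

A: GR = 26.5 − 26.5/4 = 19.875 dB.
B: GR = 5 − 5/4 = 3.75 dB.
A reduces 16.125 dB more.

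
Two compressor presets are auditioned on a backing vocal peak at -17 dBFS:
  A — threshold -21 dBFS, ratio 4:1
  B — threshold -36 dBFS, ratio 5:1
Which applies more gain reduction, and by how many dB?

A: GR = 4 − 4/4 = 3 dB.
B: GR = 19 − 19/5 = 15.2 dB.
B applies 12.2 dB more gain reduction.

B, by 12.2 dB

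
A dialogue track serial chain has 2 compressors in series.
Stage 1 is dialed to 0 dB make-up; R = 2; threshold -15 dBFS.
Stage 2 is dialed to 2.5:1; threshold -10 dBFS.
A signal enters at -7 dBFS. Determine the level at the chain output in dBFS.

-11 dBFS

Stage 1: 8 dB above -15 dBFS, reduced 2:1 to 4 dB above → -11 dBFS.
Stage 2: -11 dBFS is at or below the -10 dBFS threshold — no compression; output -11 dBFS.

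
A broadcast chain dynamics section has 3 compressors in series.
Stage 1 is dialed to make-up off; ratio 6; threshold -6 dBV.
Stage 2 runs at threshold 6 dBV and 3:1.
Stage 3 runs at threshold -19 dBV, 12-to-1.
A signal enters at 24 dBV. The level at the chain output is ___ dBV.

Stage 1: overshoot 30 dB → 30/6 = 5 dB → -1 dBV.
Stage 2: -1 dBV is at or below the 6 dBV threshold — no compression; output -1 dBV.
Stage 3: overshoot 18 dB → 18/12 = 1.5 dB → -17.5 dBV.

-17.5 dBV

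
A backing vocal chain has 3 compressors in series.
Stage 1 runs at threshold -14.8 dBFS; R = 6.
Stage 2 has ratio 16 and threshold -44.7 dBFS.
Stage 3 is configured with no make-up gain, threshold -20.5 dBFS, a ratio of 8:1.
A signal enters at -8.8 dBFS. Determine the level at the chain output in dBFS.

-42.76875 dBFS

Stage 1: 6 dB above -14.8 dBFS, reduced 6:1 to 1 dB above → -13.8 dBFS.
Stage 2: 30.9 dB above -44.7 dBFS, reduced 16:1 to 1.93125 dB above → -42.76875 dBFS.
Stage 3: -42.76875 dBFS is at or below the -20.5 dBFS threshold — no compression; output -42.76875 dBFS.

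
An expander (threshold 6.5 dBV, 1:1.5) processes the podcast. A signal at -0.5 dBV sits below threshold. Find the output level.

-4 dBV

Undershoot = 6.5 − (-0.5) = 7 dB.
At 1:1.5, that expands to 10.5 dB under threshold.
Output = 6.5 − 10.5 = -4 dBV.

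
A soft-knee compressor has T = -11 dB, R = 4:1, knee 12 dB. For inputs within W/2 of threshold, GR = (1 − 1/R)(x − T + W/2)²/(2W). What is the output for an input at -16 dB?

x − T + W/2 = -16 − (-11) + 6 = 1.
GR = (1 − 1/4) × 1² / 24 = 0.75 × 1 / 24 = 0.03125 dB.
Output = -16 − 0.03125 = -16.03125 dB.

-16.03125 dB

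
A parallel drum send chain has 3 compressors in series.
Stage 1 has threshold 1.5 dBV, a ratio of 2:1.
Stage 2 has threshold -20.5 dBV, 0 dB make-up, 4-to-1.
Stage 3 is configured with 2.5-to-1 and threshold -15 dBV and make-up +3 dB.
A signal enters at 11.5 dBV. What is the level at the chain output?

Stage 1: 11.5 dBV is 10 dB over 1.5 dBV; at 2:1 that becomes 5 dB over, giving 6.5 dBV.
Stage 2: 6.5 dBV is 27 dB over -20.5 dBV; at 4:1 that becomes 6.75 dB over, giving -13.75 dBV.
Stage 3: overshoot 1.25 dB → 1.25/2.5 = 0.5 dB → -14.5 dBV; +3 dB make-up → -11.5 dBV.

-11.5 dBV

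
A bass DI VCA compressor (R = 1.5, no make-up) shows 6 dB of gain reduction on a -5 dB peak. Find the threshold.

Let T be the threshold. Output overshoot = (input overshoot)/R, so -11 − T = (-5 − T)/1.5.
1.5·(-11 − T) = -5 − T → 0.5·T = -16.5 − (-5) = -11.5.
T = -11.5/0.5 = -23 dB.

-23 dB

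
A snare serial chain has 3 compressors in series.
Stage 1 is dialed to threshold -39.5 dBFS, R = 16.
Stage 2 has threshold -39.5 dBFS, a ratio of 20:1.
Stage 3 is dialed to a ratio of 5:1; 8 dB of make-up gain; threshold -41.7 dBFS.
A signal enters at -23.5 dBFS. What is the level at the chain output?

-33.25 dBFS

Stage 1: overshoot 16 dB → 16/16 = 1 dB → -38.5 dBFS.
Stage 2: overshoot 1 dB → 1/20 = 0.05 dB → -39.45 dBFS.
Stage 3: -39.45 dBFS is 2.25 dB over -41.7 dBFS; at 5:1 that becomes 0.45 dB over, giving -41.25 dBFS; +8 dB make-up → -33.25 dBFS.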